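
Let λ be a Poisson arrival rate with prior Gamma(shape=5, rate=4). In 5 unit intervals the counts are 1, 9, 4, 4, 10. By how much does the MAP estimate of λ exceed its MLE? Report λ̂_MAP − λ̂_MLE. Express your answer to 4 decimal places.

Σxᵢ = 28. Posterior is Gamma(33, 9); MAP = (33−1)/9 = 32/9 ≈ 3.55556.
MLE = x̄ = 28/5 ≈ 5.60000.
Difference = 32/9 − 28/5 = -92/45 ≈ -2.0444.

MAP − MLE = -2.0444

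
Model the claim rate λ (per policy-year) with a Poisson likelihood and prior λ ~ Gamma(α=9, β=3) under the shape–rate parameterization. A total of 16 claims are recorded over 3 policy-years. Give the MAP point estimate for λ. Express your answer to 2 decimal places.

Σxᵢ = 16, n = 3.
Posterior ∝ λ^8e^(−3λ) · λ^16e^(−3λ) = λ^24e^(−6λ), i.e. Gamma(shape=25, rate=6).
The mode of a Gamma(a, b) with a ≥ 1 (shape–rate) is (a−1)/b = 24/6 ≈ 4.00.

λ̂_MAP = 4.00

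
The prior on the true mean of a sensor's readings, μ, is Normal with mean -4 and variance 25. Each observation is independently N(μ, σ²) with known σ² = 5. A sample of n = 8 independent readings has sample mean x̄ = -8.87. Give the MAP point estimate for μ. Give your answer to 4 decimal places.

n = 8, x̄ = -8.87.
For a Normal prior and Normal likelihood with known variance, the posterior is Normal; its mode equals its mean, the precision-weighted average.
Prior precision 1/σ₀² = 1/25 = 0.04; data precision n/σ² = 8/5 = 1.6.
μ̂ = (0.04·(-4) + 1.6·(-8.87)) / (0.04 + 1.6) = (-14.352)/1.64 = -1794/205 ≈ -8.7512.

μ̂_MAP = -8.7512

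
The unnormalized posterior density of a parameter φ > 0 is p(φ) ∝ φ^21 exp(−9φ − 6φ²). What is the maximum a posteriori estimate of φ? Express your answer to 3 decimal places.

φ̂_MAP = 1.000

ℓ'(φ) = 21/φ − 9 − 12φ. Setting this to zero and multiplying by φ: 12φ² + 9φ − 21 = 0.
φ = (−9 + √(9² + 4·12·21)) / (2·12) = (−9 + √1089) / 24 = (−9 + 33)/24 = 1.
ℓ''(φ) = −21/φ² − 12 < 0, confirming a maximum.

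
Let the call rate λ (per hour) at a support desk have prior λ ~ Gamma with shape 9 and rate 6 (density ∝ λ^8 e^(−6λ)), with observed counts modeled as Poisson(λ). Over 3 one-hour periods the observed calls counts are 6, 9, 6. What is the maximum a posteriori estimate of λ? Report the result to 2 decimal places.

λ̂_MAP = 3.22

Σxᵢ = 6+9+6 = 21, with n = 3.
Posterior ∝ λ^8e^(−6λ) · λ^21e^(−3λ) = λ^29e^(−9λ), i.e. Gamma(shape=30, rate=9).
The mode of a Gamma(a, b) with a ≥ 1 (shape–rate) is (a−1)/b = 29/9 ≈ 3.22.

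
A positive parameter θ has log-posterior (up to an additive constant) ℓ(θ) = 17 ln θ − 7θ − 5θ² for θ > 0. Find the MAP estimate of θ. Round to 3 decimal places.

ℓ'(θ) = 17/θ − 7 − 10θ. Setting this to zero and multiplying by θ: 10θ² + 7θ − 17 = 0.
θ = (−7 + √(7² + 4·10·17)) / (2·10) = (−7 + √729) / 20 = (−7 + 27)/20 = 1.
ℓ''(θ) = −17/θ² − 10 < 0, confirming a maximum.

θ̂_MAP = 1.000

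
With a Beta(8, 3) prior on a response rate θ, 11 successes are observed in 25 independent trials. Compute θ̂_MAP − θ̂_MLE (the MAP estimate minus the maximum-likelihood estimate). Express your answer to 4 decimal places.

Posterior is Beta(19, 17); MAP = (19−1)/(36−2) = 18/34 ≈ 0.52941.
MLE ignores the prior: θ̂_MLE = k/n = 11/25 ≈ 0.44000.
Difference = 18/34 − 11/25 = 38/425 ≈ 0.0894.

MAP − MLE = 0.0894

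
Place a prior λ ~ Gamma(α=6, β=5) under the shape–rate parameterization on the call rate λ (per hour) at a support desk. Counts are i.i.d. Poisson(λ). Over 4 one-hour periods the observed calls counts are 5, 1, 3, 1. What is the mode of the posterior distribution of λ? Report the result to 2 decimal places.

Σxᵢ = 5+1+3+1 = 10, with n = 4.
Posterior ∝ λ^5e^(−5λ) · λ^10e^(−4λ) = λ^15e^(−9λ), i.e. Gamma(shape=16, rate=9).
The mode of a Gamma(a, b) with a ≥ 1 (shape–rate) is (a−1)/b = 15/9 ≈ 1.67.

λ̂_MAP = 1.67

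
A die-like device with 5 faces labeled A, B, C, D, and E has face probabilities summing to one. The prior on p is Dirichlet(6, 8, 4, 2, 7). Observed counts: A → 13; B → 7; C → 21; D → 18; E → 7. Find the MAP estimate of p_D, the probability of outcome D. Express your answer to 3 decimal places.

MAP estimate of p_D = 0.216

The posterior is Dirichlet(αᵢ + nᵢ) = Dirichlet(19, 15, 25, 20, 14).
For a Dirichlet(a₁,…,a_K) with all aᵢ > 1, the mode has j-th component (aⱼ − 1)/(Σaᵢ − K).
Here Σaᵢ = 93 and K = 5, so p_D = (20 − 1)/(93 − 5) = 19/88 ≈ 0.216.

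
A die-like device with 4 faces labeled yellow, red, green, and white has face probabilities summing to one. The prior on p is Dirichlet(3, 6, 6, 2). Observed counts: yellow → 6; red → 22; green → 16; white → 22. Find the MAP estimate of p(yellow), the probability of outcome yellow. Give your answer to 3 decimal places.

MAP estimate of p(yellow) = 0.101

The posterior is Dirichlet(αᵢ + nᵢ) = Dirichlet(9, 28, 22, 24).
For a Dirichlet(a₁,…,a_K) with all aᵢ > 1, the mode has j-th component (aⱼ − 1)/(Σaᵢ − K).
Here Σaᵢ = 83 and K = 4, so p(yellow) = (9 − 1)/(83 − 4) = 8/79 ≈ 0.101.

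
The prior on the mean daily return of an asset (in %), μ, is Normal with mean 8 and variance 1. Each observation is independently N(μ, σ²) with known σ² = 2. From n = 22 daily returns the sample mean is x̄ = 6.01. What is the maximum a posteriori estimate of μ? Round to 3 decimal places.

n = 22, x̄ = 6.01.
For a Normal prior and Normal likelihood with known variance, the posterior is Normal; its mode equals its mean, the precision-weighted average.
Prior precision 1/σ₀² = 1/1 = 1; data precision n/σ² = 22/2 = 11.
μ̂ = (1·8 + 11·6.01) / (1 + 11) = 74.11/12 = 7411/1200 ≈ 6.176.

μ̂_MAP = 6.176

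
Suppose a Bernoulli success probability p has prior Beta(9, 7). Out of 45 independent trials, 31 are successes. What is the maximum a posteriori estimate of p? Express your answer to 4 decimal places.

p̂_MAP = 0.6610

Prior: Beta(9, 7).
Data: 31 successes in 45 trials. The binomial likelihood contributes p^31(1−p)^14, so the posterior is Beta(9+31, 7+14) = Beta(40, 21).
For Beta(a, b) with a, b > 1 the mode is (a−1)/(a+b−2) = 39/59 ≈ 0.6610.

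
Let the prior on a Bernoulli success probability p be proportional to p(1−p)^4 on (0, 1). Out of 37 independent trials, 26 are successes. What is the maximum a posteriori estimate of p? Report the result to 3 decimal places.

The prior density ∝ p(1−p)^4 is the kernel of Beta(2, 5).
Data: 26 successes in 37 trials. The binomial likelihood contributes p^26(1−p)^11, so the posterior is Beta(2+26, 5+11) = Beta(28, 16).
For Beta(a, b) with a, b > 1 the mode is (a−1)/(a+b−2) = 27/42 ≈ 0.643.

p̂_MAP = 0.643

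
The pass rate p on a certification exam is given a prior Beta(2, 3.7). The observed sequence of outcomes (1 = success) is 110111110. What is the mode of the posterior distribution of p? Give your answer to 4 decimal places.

Prior: Beta(2, 3.7).
Data: 7 successes in 9 trials (from the sequence). The binomial likelihood contributes p^7(1−p)^2, so the posterior is Beta(2+7, 3.7+2) = Beta(9, 5.7).
For Beta(a, b) with a, b > 1 the mode is (a−1)/(a+b−2) = 8/12.7 ≈ 0.6299.

p̂_MAP = 0.6299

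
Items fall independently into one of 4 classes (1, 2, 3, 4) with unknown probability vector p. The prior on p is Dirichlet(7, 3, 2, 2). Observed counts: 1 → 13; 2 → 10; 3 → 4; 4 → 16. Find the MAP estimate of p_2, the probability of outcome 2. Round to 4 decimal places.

MAP estimate: 0.2264

The posterior is Dirichlet(αᵢ + nᵢ) = Dirichlet(20, 13, 6, 18).
For a Dirichlet(a₁,…,a_K) with all aᵢ > 1, the mode has j-th component (aⱼ − 1)/(Σaᵢ − K).
Here Σaᵢ = 57 and K = 4, so p_2 = (13 − 1)/(57 − 4) = 12/53 ≈ 0.2264.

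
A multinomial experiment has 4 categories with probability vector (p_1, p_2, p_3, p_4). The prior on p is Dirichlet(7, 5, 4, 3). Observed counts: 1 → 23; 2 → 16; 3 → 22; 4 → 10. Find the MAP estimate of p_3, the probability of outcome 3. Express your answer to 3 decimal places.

MAP estimate: 0.291

The posterior is Dirichlet(αᵢ + nᵢ) = Dirichlet(30, 21, 26, 13).
For a Dirichlet(a₁,…,a_K) with all aᵢ > 1, the mode has j-th component (aⱼ − 1)/(Σaᵢ − K).
Here Σaᵢ = 90 and K = 4, so p_3 = (26 − 1)/(90 − 4) = 25/86 ≈ 0.291.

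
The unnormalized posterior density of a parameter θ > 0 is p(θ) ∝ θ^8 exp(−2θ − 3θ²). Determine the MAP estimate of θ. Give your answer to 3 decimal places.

θ̂_MAP = 1.000

ℓ'(θ) = 8/θ − 2 − 6θ. Setting this to zero and multiplying by θ: 6θ² + 2θ − 8 = 0.
θ = (−2 + √(2² + 4·6·8)) / (2·6) = (−2 + √196) / 12 = (−2 + 14)/12 = 1.
ℓ''(θ) = −8/θ² − 6 < 0, confirming a maximum.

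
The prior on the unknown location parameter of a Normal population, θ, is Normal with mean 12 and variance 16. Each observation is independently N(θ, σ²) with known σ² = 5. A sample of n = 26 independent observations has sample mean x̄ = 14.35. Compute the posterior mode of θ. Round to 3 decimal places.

θ̂_MAP = 14.322

n = 26, x̄ = 14.35.
For a Normal prior and Normal likelihood with known variance, the posterior is Normal; its mode equals its mean, the precision-weighted average.
Prior precision 1/σ₀² = 1/16 = 0.0625; data precision n/σ² = 26/5 = 5.2.
θ̂ = (0.0625·12 + 5.2·14.35) / (0.0625 + 5.2) = 75.37/5.2625 = 30148/2105 ≈ 14.322.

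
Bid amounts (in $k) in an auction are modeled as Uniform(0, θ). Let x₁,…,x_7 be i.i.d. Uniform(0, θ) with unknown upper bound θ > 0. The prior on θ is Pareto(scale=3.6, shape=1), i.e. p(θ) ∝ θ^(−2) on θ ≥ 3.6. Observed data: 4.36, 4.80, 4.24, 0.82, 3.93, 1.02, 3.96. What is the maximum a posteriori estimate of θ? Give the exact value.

The Uniform(0, θ) likelihood is θ^(−n) for θ ≥ max(xᵢ), zero otherwise. Here max(xᵢ) = 4.80.
Posterior ∝ θ^(−2) · θ^(−7) = θ^(−9) on θ ≥ max(3.6, 4.80) = 4.80.
This density is strictly decreasing in θ, so the posterior mode lies at the lower boundary of the support.

θ̂_MAP = 4.80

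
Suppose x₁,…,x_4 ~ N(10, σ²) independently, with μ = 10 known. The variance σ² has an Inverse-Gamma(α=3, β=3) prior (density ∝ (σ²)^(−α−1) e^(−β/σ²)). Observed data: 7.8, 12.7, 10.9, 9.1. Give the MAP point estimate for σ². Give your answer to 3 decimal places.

Sum of squared deviations about the known mean: SS = (7.8−10)² + (12.7−10)² + (10.9−10)² + (9.1−10)² = 13.75.
The Normal likelihood contributes (σ²)^(−n/2) exp(−SS/(2σ²)), so the posterior is Inverse-Gamma(α + n/2, β + SS/2) = Inverse-Gamma(5, 9.875).
The mode of Inverse-Gamma(a, b) is b/(a+1) = 9.875/6 ≈ 1.646.

σ̂²_MAP = 1.646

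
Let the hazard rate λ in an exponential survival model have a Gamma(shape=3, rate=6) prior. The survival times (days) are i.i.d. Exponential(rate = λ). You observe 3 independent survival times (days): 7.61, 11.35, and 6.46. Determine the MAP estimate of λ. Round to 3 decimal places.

λ̂_MAP = 0.159

The Exponential(rate=λ) likelihood is ∝ λ^n e^(−λΣtᵢ). Here n = 3 and Σtᵢ = 7.61 + 11.35 + 6.46 = 25.42.
Posterior ∝ λ^2e^(−6λ) · λ^3e^(−25.42λ) = λ^5e^(−31.42λ), i.e. Gamma(6, 31.42).
Mode = (a−1)/b = 5/31.42 ≈ 0.159.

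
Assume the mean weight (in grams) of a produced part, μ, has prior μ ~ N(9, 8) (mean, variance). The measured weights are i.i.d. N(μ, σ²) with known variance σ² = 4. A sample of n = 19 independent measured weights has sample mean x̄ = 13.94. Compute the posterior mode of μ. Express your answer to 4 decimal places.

μ̂_MAP = 13.8133

n = 19, x̄ = 13.94.
For a Normal prior and Normal likelihood with known variance, the posterior is Normal; its mode equals its mean, the precision-weighted average.
Prior precision 1/σ₀² = 1/8 = 0.125; data precision n/σ² = 19/4 = 4.75.
μ̂ = (0.125·9 + 4.75·13.94) / (0.125 + 4.75) = 67.34/4.875 = 1036/75 ≈ 13.8133.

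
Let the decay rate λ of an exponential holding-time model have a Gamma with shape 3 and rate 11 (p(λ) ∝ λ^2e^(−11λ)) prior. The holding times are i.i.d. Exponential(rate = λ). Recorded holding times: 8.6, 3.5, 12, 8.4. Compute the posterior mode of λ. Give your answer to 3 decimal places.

The Exponential(rate=λ) likelihood is ∝ λ^n e^(−λΣtᵢ). Here n = 4 and Σtᵢ = 8.6 + 3.5 + 12 + 8.4 = 32.5.
Posterior ∝ λ^2e^(−11λ) · λ^4e^(−32.5λ) = λ^6e^(−43.5λ), i.e. Gamma(7, 43.5).
Mode = (a−1)/b = 6/43.5 ≈ 0.138.

λ̂_MAP = 0.138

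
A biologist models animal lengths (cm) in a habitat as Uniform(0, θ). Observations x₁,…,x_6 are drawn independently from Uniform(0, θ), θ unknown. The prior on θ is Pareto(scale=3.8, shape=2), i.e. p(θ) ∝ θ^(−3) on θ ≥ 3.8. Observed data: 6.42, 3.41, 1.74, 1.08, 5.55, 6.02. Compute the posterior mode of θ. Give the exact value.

The Uniform(0, θ) likelihood is θ^(−n) for θ ≥ max(xᵢ), zero otherwise. Here max(xᵢ) = 6.42.
Posterior ∝ θ^(−3) · θ^(−6) = θ^(−9) on θ ≥ max(3.8, 6.42) = 6.42.
This density is strictly decreasing in θ, so the posterior mode lies at the lower boundary of the support.

θ̂_MAP = 6.42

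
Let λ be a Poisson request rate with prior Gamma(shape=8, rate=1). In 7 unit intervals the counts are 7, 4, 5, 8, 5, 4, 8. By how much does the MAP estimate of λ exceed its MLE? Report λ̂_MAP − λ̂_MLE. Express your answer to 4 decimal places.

MAP − MLE = 0.1429

Σxᵢ = 41. Posterior is Gamma(49, 8); MAP = (49−1)/8 = 48/8 ≈ 6.00000.
MLE = x̄ = 41/7 ≈ 5.85714.
Difference = 48/8 − 41/7 = 1/7 ≈ 0.1429.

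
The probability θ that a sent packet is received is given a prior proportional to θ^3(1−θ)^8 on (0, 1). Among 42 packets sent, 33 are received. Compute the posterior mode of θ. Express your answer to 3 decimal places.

The prior density ∝ θ^3(1−θ)^8 is the kernel of Beta(4, 9).
Data: 33 successes in 42 trials. The binomial likelihood contributes θ^33(1−θ)^9, so the posterior is Beta(4+33, 9+9) = Beta(37, 18).
For Beta(a, b) with a, b > 1 the mode is (a−1)/(a+b−2) = 36/53 ≈ 0.679.

θ̂_MAP = 0.679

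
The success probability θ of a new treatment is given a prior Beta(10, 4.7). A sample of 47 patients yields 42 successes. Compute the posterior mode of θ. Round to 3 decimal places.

Prior: Beta(10, 4.7).
Data: 42 successes in 47 trials. The binomial likelihood contributes θ^42(1−θ)^5, so the posterior is Beta(10+42, 4.7+5) = Beta(52, 9.7).
For Beta(a, b) with a, b > 1 the mode is (a−1)/(a+b−2) = 51/59.7 ≈ 0.854.

θ̂_MAP = 0.854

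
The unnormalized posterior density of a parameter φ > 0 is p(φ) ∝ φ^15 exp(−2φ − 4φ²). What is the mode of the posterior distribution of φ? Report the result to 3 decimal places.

ℓ'(φ) = 15/φ − 2 − 8φ. Setting this to zero and multiplying by φ: 8φ² + 2φ − 15 = 0.
φ = (−2 + √(2² + 4·8·15)) / (2·8) = (−2 + √484) / 16 = (−2 + 22)/16 = 5/4.
ℓ''(φ) = −15/φ² − 8 < 0, confirming a maximum.

φ̂_MAP = 1.250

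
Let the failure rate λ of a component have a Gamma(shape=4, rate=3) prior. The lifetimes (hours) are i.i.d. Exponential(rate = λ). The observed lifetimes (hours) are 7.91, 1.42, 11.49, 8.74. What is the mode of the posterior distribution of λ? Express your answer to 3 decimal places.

The Exponential(rate=λ) likelihood is ∝ λ^n e^(−λΣtᵢ). Here n = 4 and Σtᵢ = 7.91 + 1.42 + 11.49 + 8.74 = 29.56.
Posterior ∝ λ^3e^(−3λ) · λ^4e^(−29.56λ) = λ^7e^(−32.56λ), i.e. Gamma(8, 32.56).
Mode = (a−1)/b = 7/32.56 ≈ 0.215.

λ̂_MAP = 0.215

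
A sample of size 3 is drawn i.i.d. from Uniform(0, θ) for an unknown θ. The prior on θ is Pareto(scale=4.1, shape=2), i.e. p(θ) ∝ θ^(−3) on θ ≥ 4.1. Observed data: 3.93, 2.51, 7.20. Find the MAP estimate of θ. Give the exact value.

θ̂_MAP = 7.20

The Uniform(0, θ) likelihood is θ^(−n) for θ ≥ max(xᵢ), zero otherwise. Here max(xᵢ) = 7.20.
Posterior ∝ θ^(−3) · θ^(−3) = θ^(−6) on θ ≥ max(4.1, 7.20) = 7.20.
This density is strictly decreasing in θ, so the posterior mode lies at the lower boundary of the support.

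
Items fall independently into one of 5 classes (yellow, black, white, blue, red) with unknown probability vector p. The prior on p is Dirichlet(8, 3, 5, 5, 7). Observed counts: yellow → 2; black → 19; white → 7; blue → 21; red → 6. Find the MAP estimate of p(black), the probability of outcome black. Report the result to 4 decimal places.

The posterior is Dirichlet(αᵢ + nᵢ) = Dirichlet(10, 22, 12, 26, 13).
For a Dirichlet(a₁,…,a_K) with all aᵢ > 1, the mode has j-th component (aⱼ − 1)/(Σaᵢ − K).
Here Σaᵢ = 83 and K = 5, so p(black) = (22 − 1)/(83 − 5) = 21/78 ≈ 0.2692.

MAP estimate of p(black) = 0.2692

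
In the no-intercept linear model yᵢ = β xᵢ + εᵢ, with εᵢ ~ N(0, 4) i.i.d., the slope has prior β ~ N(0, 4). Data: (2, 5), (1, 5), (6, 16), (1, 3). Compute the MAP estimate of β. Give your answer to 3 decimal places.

log p(β | y) = −Σ(yᵢ − βxᵢ)²/(2·4) − β²/(2·4) + const.
Setting the derivative to zero: Σxᵢ(yᵢ − βxᵢ)/4 − β/4 = 0, so β = Σxᵢyᵢ / (Σxᵢ² + σ²/τ²).
Σxᵢyᵢ = 2·5 + 1·5 + 6·16 + 1·3 = 114; Σxᵢ² = 42; σ²/τ² = 1.
β̂_MAP = 114 / (42 + 1) = 114/43 ≈ 2.651.

β̂_MAP = 2.651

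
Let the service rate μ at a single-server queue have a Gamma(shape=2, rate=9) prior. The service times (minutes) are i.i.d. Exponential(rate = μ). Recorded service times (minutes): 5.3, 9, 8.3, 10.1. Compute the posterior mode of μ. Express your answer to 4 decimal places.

The Exponential(rate=μ) likelihood is ∝ μ^n e^(−μΣtᵢ). Here n = 4 and Σtᵢ = 5.3 + 9 + 8.3 + 10.1 = 32.7.
Posterior ∝ μe^(−9μ) · μ^4e^(−32.7μ) = μ^5e^(−41.7μ), i.e. Gamma(6, 41.7).
Mode = (a−1)/b = 5/41.7 ≈ 0.1199.

μ̂_MAP = 0.1199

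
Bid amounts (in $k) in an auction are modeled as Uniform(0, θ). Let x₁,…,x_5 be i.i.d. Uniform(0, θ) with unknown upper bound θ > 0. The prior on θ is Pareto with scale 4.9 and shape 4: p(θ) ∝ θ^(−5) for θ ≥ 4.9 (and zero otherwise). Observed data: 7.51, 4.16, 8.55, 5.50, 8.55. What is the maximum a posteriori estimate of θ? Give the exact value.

The Uniform(0, θ) likelihood is θ^(−n) for θ ≥ max(xᵢ), zero otherwise. Here max(xᵢ) = 8.55.
Posterior ∝ θ^(−5) · θ^(−5) = θ^(−10) on θ ≥ max(4.9, 8.55) = 8.55.
This density is strictly decreasing in θ, so the posterior mode lies at the lower boundary of the support.

θ̂_MAP = 8.55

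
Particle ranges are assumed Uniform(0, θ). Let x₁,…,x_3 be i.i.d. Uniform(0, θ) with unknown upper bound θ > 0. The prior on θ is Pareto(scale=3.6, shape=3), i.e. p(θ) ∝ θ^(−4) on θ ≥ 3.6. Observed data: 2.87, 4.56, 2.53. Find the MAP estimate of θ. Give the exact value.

The Uniform(0, θ) likelihood is θ^(−n) for θ ≥ max(xᵢ), zero otherwise. Here max(xᵢ) = 4.56.
Posterior ∝ θ^(−4) · θ^(−3) = θ^(−7) on θ ≥ max(3.6, 4.56) = 4.56.
This density is strictly decreasing in θ, so the posterior mode lies at the lower boundary of the support.

θ̂_MAP = 4.56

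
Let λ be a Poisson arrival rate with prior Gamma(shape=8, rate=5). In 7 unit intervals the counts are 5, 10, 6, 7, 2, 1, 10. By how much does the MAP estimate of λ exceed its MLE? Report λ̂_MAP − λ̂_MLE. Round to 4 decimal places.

Σxᵢ = 41. Posterior is Gamma(49, 12); MAP = (49−1)/12 = 48/12 ≈ 4.00000.
MLE = x̄ = 41/7 ≈ 5.85714.
Difference = 48/12 − 41/7 = -13/7 ≈ -1.8571.

MAP − MLE = -1.8571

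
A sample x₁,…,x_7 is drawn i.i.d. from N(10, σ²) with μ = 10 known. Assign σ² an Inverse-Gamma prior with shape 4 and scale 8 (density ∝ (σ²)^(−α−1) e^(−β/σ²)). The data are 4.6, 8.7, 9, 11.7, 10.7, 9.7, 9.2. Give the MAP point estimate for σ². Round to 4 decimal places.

σ̂²_MAP = 3.0565

Sum of squared deviations about the known mean: SS = (4.6−10)² + (8.7−10)² + (9−10)² + (11.7−10)² + (10.7−10)² + (9.7−10)² + (9.2−10)² = 35.96.
The Normal likelihood contributes (σ²)^(−n/2) exp(−SS/(2σ²)), so the posterior is Inverse-Gamma(α + n/2, β + SS/2) = Inverse-Gamma(7.5, 25.98).
The mode of Inverse-Gamma(a, b) is b/(a+1) = 25.98/8.5 ≈ 3.0565.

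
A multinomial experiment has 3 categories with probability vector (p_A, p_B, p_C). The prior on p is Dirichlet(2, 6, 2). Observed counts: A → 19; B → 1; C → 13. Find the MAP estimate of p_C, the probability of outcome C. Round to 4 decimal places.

MAP estimate of p_C = 0.3500

The posterior is Dirichlet(αᵢ + nᵢ) = Dirichlet(21, 7, 15).
For a Dirichlet(a₁,…,a_K) with all aᵢ > 1, the mode has j-th component (aⱼ − 1)/(Σaᵢ − K).
Here Σaᵢ = 43 and K = 3, so p_C = (15 − 1)/(43 − 3) = 14/40 ≈ 0.3500.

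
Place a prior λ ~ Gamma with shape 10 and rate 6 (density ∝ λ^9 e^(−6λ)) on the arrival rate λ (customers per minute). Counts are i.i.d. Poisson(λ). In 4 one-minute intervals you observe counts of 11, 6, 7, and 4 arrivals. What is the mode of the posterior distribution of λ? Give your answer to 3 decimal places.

Σxᵢ = 11+6+7+4 = 28, with n = 4.
Posterior ∝ λ^9e^(−6λ) · λ^28e^(−4λ) = λ^37e^(−10λ), i.e. Gamma(shape=38, rate=10).
The mode of a Gamma(a, b) with a ≥ 1 (shape–rate) is (a−1)/b = 37/10 ≈ 3.700.

λ̂_MAP = 3.700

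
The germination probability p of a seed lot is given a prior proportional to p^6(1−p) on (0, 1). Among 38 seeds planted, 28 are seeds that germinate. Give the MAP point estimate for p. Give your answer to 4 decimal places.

p̂_MAP = 0.7556

The prior density ∝ p^6(1−p)^1 is the kernel of Beta(7, 2).
Data: 28 successes in 38 trials. The binomial likelihood contributes p^28(1−p)^10, so the posterior is Beta(7+28, 2+10) = Beta(35, 12).
For Beta(a, b) with a, b > 1 the mode is (a−1)/(a+b−2) = 34/45 ≈ 0.7556.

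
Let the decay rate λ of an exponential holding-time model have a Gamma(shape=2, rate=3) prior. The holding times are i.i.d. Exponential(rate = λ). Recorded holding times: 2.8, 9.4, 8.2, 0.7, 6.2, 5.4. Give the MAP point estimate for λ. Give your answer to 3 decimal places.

The Exponential(rate=λ) likelihood is ∝ λ^n e^(−λΣtᵢ). Here n = 6 and Σtᵢ = 2.8 + 9.4 + 8.2 + 0.7 + 6.2 + 5.4 = 32.7.
Posterior ∝ λe^(−3λ) · λ^6e^(−32.7λ) = λ^7e^(−35.7λ), i.e. Gamma(8, 35.7).
Mode = (a−1)/b = 7/35.7 ≈ 0.196.

λ̂_MAP = 0.196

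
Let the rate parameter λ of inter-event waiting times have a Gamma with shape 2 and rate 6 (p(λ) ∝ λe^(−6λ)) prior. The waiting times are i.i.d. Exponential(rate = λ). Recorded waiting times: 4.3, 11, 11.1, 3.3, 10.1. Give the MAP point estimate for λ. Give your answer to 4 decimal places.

The Exponential(rate=λ) likelihood is ∝ λ^n e^(−λΣtᵢ). Here n = 5 and Σtᵢ = 4.3 + 11 + 11.1 + 3.3 + 10.1 = 39.8.
Posterior ∝ λe^(−6λ) · λ^5e^(−39.8λ) = λ^6e^(−45.8λ), i.e. Gamma(7, 45.8).
Mode = (a−1)/b = 6/45.8 ≈ 0.1310.

λ̂_MAP = 0.1310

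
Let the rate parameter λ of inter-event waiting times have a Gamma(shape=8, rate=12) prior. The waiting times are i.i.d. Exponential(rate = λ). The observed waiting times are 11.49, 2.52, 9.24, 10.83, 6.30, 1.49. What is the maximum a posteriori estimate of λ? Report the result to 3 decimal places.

The Exponential(rate=λ) likelihood is ∝ λ^n e^(−λΣtᵢ). Here n = 6 and Σtᵢ = 11.49 + 2.52 + 9.24 + 10.83 + 6.30 + 1.49 = 41.87.
Posterior ∝ λ^7e^(−12λ) · λ^6e^(−41.87λ) = λ^13e^(−53.87λ), i.e. Gamma(14, 53.87).
Mode = (a−1)/b = 13/53.87 ≈ 0.241.

λ̂_MAP = 0.241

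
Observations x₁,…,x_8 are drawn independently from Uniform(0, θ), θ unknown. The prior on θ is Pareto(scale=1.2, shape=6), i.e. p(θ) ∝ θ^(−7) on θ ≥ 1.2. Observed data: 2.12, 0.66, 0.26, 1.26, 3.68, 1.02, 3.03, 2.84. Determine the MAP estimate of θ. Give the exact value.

θ̂_MAP = 3.68

The Uniform(0, θ) likelihood is θ^(−n) for θ ≥ max(xᵢ), zero otherwise. Here max(xᵢ) = 3.68.
Posterior ∝ θ^(−7) · θ^(−8) = θ^(−15) on θ ≥ max(1.2, 3.68) = 3.68.
This density is strictly decreasing in θ, so the posterior mode lies at the lower boundary of the support.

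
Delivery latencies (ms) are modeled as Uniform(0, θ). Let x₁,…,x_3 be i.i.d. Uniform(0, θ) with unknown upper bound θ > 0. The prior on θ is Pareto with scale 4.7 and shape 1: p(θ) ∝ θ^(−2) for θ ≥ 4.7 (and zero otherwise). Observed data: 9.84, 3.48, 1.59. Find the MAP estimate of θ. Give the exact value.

The Uniform(0, θ) likelihood is θ^(−n) for θ ≥ max(xᵢ), zero otherwise. Here max(xᵢ) = 9.84.
Posterior ∝ θ^(−2) · θ^(−3) = θ^(−5) on θ ≥ max(4.7, 9.84) = 9.84.
This density is strictly decreasing in θ, so the posterior mode lies at the lower boundary of the support.

θ̂_MAP = 9.84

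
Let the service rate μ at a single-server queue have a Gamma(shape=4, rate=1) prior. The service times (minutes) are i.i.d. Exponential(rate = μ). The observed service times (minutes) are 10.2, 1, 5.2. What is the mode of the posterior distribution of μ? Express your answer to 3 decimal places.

The Exponential(rate=μ) likelihood is ∝ μ^n e^(−μΣtᵢ). Here n = 3 and Σtᵢ = 10.2 + 1 + 5.2 = 16.4.
Posterior ∝ μ^3e^(−1μ) · μ^3e^(−16.4μ) = μ^6e^(−17.4μ), i.e. Gamma(7, 17.4).
Mode = (a−1)/b = 6/17.4 ≈ 0.345.

μ̂_MAP = 0.345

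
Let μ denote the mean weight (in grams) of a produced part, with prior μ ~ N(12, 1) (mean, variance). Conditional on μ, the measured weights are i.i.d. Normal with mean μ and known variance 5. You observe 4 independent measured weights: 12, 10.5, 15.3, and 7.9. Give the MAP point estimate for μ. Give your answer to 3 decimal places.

n = 4; x̄ = (12 + 10.5 + 15.3 + 7.9)/4 = 45.7/4 = 11.425.
For a Normal prior and Normal likelihood with known variance, the posterior is Normal; its mode equals its mean, the precision-weighted average.
Prior precision 1/σ₀² = 1/1 = 1; data precision n/σ² = 4/5 = 0.8.
μ̂ = (1·12 + 0.8·11.425) / (1 + 0.8) = 21.14/1.8 = 1057/90 ≈ 11.744.

μ̂_MAP = 11.744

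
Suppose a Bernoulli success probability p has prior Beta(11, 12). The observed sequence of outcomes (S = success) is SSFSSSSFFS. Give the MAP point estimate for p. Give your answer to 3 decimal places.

Prior: Beta(11, 12).
Data: 7 successes in 10 trials (from the sequence). The binomial likelihood contributes p^7(1−p)^3, so the posterior is Beta(11+7, 12+3) = Beta(18, 15).
For Beta(a, b) with a, b > 1 the mode is (a−1)/(a+b−2) = 17/31 ≈ 0.548.

p̂_MAP = 0.548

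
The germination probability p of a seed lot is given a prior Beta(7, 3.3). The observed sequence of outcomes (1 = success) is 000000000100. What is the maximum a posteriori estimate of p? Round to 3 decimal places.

p̂_MAP = 0.345

Prior: Beta(7, 3.3).
Data: 1 success in 12 trials (from the sequence). The binomial likelihood contributes p(1−p)^11, so the posterior is Beta(7+1, 3.3+11) = Beta(8, 14.3).
For Beta(a, b) with a, b > 1 the mode is (a−1)/(a+b−2) = 7/20.3 ≈ 0.345.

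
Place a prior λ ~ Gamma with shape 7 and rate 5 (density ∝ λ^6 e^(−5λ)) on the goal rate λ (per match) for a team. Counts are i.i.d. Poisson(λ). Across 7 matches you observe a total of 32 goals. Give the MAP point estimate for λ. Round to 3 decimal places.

λ̂_MAP = 3.167

Σxᵢ = 32, n = 7.
Posterior ∝ λ^6e^(−5λ) · λ^32e^(−7λ) = λ^38e^(−12λ), i.e. Gamma(shape=39, rate=12).
The mode of a Gamma(a, b) with a ≥ 1 (shape–rate) is (a−1)/b = 38/12 ≈ 3.167.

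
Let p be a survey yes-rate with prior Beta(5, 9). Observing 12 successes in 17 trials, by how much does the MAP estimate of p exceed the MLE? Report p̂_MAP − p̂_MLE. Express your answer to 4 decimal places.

MAP − MLE = -0.1542

Posterior is Beta(17, 14); MAP = (17−1)/(31−2) = 16/29 ≈ 0.55172.
MLE ignores the prior: p̂_MLE = k/n = 12/17 ≈ 0.70588.
Difference = 16/29 − 12/17 = -76/493 ≈ -0.1542.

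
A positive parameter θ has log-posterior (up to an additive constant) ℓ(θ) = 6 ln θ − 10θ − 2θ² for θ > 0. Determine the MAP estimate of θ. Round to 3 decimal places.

θ̂_MAP = 0.500

ℓ'(θ) = 6/θ − 10 − 4θ. Setting this to zero and multiplying by θ: 4θ² + 10θ − 6 = 0.
θ = (−10 + √(10² + 4·4·6)) / (2·4) = (−10 + √196) / 8 = (−10 + 14)/8 = 1/2.
ℓ''(θ) = −6/θ² − 4 < 0, confirming a maximum.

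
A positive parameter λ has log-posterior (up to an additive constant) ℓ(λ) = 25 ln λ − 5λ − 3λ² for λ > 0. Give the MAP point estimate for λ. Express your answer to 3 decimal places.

ℓ'(λ) = 25/λ − 5 − 6λ. Setting this to zero and multiplying by λ: 6λ² + 5λ − 25 = 0.
λ = (−5 + √(5² + 4·6·25)) / (2·6) = (−5 + √625) / 12 = (−5 + 25)/12 = 5/3.
ℓ''(λ) = −25/λ² − 6 < 0, confirming a maximum.

λ̂_MAP = 1.667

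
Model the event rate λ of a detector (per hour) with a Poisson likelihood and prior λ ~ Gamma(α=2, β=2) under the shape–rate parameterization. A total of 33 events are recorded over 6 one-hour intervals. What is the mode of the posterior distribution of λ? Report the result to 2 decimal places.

λ̂_MAP = 4.25

Σxᵢ = 33, n = 6.
Posterior ∝ λe^(−2λ) · λ^33e^(−6λ) = λ^34e^(−8λ), i.e. Gamma(shape=35, rate=8).
The mode of a Gamma(a, b) with a ≥ 1 (shape–rate) is (a−1)/b = 34/8 ≈ 4.25.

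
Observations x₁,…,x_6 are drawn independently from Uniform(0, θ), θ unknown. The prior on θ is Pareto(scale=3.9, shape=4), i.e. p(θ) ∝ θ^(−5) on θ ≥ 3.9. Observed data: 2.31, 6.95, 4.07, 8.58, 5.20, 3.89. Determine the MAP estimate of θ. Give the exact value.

The Uniform(0, θ) likelihood is θ^(−n) for θ ≥ max(xᵢ), zero otherwise. Here max(xᵢ) = 8.58.
Posterior ∝ θ^(−5) · θ^(−6) = θ^(−11) on θ ≥ max(3.9, 8.58) = 8.58.
This density is strictly decreasing in θ, so the posterior mode lies at the lower boundary of the support.

θ̂_MAP = 8.58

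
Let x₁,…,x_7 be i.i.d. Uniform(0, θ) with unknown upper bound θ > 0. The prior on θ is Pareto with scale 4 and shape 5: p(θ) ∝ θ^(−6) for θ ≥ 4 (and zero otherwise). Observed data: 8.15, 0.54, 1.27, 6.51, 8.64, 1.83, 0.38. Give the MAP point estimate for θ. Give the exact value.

θ̂_MAP = 8.64

The Uniform(0, θ) likelihood is θ^(−n) for θ ≥ max(xᵢ), zero otherwise. Here max(xᵢ) = 8.64.
Posterior ∝ θ^(−6) · θ^(−7) = θ^(−13) on θ ≥ max(4, 8.64) = 8.64.
This density is strictly decreasing in θ, so the posterior mode lies at the lower boundary of the support.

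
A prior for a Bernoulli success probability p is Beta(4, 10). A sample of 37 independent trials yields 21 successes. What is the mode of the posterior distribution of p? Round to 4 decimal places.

Prior: Beta(4, 10).
Data: 21 successes in 37 trials. The binomial likelihood contributes p^21(1−p)^16, so the posterior is Beta(4+21, 10+16) = Beta(25, 26).
For Beta(a, b) with a, b > 1 the mode is (a−1)/(a+b−2) = 24/49 ≈ 0.4898.

p̂_MAP = 0.4898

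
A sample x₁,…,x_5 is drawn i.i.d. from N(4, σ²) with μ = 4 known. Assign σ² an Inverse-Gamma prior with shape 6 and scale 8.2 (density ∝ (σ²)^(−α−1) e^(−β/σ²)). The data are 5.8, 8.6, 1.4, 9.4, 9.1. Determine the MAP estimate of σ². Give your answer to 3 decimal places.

σ̂²_MAP = 5.407

Sum of squared deviations about the known mean: SS = (5.8−4)² + (8.6−4)² + (1.4−4)² + (9.4−4)² + (9.1−4)² = 86.33.
The Normal likelihood contributes (σ²)^(−n/2) exp(−SS/(2σ²)), so the posterior is Inverse-Gamma(α + n/2, β + SS/2) = Inverse-Gamma(8.5, 51.365).
The mode of Inverse-Gamma(a, b) is b/(a+1) = 51.365/9.5 ≈ 5.407.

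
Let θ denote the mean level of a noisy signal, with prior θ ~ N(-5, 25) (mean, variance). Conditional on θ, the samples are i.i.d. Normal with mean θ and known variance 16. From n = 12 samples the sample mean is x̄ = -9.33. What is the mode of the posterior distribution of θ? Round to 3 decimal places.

n = 12, x̄ = -9.33.
For a Normal prior and Normal likelihood with known variance, the posterior is Normal; its mode equals its mean, the precision-weighted average.
Prior precision 1/σ₀² = 1/25 = 0.04; data precision n/σ² = 12/16 = 0.75.
θ̂ = (0.04·(-5) + 0.75·(-9.33)) / (0.04 + 0.75) = (-7.1975)/0.79 = -2879/316 ≈ -9.111.

θ̂_MAP = -9.111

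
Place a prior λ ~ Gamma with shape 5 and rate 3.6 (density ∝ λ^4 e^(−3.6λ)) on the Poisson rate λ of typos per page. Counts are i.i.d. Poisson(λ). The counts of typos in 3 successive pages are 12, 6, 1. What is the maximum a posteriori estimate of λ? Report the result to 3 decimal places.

λ̂_MAP = 3.485

Σxᵢ = 12+6+1 = 19, with n = 3.
Posterior ∝ λ^4e^(−3.6λ) · λ^19e^(−3λ) = λ^23e^(−6.6λ), i.e. Gamma(shape=24, rate=6.6).
The mode of a Gamma(a, b) with a ≥ 1 (shape–rate) is (a−1)/b = 23/6.6 ≈ 3.485.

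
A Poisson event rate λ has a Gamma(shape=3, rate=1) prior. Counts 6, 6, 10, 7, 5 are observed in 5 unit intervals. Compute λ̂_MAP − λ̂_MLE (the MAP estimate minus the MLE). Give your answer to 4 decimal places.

MAP − MLE = -0.8000

Σxᵢ = 34. Posterior is Gamma(37, 6); MAP = (37−1)/6 = 36/6 ≈ 6.00000.
MLE = x̄ = 34/5 ≈ 6.80000.
Difference = 36/6 − 34/5 = -4/5 ≈ -0.8000.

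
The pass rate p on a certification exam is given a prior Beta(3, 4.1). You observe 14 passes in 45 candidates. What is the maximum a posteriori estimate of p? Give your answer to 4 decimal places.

Prior: Beta(3, 4.1).
Data: 14 successes in 45 trials. The binomial likelihood contributes p^14(1−p)^31, so the posterior is Beta(3+14, 4.1+31) = Beta(17, 35.1).
For Beta(a, b) with a, b > 1 the mode is (a−1)/(a+b−2) = 16/50.1 ≈ 0.3194.

p̂_MAP = 0.3194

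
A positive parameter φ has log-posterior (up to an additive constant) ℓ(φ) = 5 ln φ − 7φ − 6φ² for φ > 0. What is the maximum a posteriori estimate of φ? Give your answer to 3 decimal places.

φ̂_MAP = 0.417

ℓ'(φ) = 5/φ − 7 − 12φ. Setting this to zero and multiplying by φ: 12φ² + 7φ − 5 = 0.
φ = (−7 + √(7² + 4·12·5)) / (2·12) = (−7 + √289) / 24 = (−7 + 17)/24 = 5/12.
ℓ''(φ) = −5/φ² − 12 < 0, confirming a maximum.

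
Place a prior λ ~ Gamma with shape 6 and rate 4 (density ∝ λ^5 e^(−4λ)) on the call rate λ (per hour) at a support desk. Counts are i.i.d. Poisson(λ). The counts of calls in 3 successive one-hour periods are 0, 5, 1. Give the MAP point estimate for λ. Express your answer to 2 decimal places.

λ̂_MAP = 1.57

Σxᵢ = 0+5+1 = 6, with n = 3.
Posterior ∝ λ^5e^(−4λ) · λ^6e^(−3λ) = λ^11e^(−7λ), i.e. Gamma(shape=12, rate=7).
The mode of a Gamma(a, b) with a ≥ 1 (shape–rate) is (a−1)/b = 11/7 ≈ 1.57.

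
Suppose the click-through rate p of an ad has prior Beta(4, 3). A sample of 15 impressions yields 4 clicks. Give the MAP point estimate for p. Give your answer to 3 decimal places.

p̂_MAP = 0.350

Prior: Beta(4, 3).
Data: 4 successes in 15 trials. The binomial likelihood contributes p^4(1−p)^11, so the posterior is Beta(4+4, 3+11) = Beta(8, 14).
For Beta(a, b) with a, b > 1 the mode is (a−1)/(a+b−2) = 7/20 ≈ 0.350.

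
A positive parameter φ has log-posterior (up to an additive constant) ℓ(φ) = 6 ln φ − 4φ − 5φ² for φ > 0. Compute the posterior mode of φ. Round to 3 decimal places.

ℓ'(φ) = 6/φ − 4 − 10φ. Setting this to zero and multiplying by φ: 10φ² + 4φ − 6 = 0.
φ = (−4 + √(4² + 4·10·6)) / (2·10) = (−4 + √256) / 20 = (−4 + 16)/20 = 3/5.
ℓ''(φ) = −6/φ² − 10 < 0, confirming a maximum.

φ̂_MAP = 0.600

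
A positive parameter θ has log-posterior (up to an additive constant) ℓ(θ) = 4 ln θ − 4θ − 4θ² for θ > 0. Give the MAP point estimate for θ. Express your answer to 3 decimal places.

θ̂_MAP = 0.500

ℓ'(θ) = 4/θ − 4 − 8θ. Setting this to zero and multiplying by θ: 8θ² + 4θ − 4 = 0.
θ = (−4 + √(4² + 4·8·4)) / (2·8) = (−4 + √144) / 16 = (−4 + 12)/16 = 1/2.
ℓ''(θ) = −4/θ² − 8 < 0, confirming a maximum.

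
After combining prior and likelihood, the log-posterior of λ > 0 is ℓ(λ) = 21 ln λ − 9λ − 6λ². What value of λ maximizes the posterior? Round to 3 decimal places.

λ̂_MAP = 1.000

ℓ'(λ) = 21/λ − 9 − 12λ. Setting this to zero and multiplying by λ: 12λ² + 9λ − 21 = 0.
λ = (−9 + √(9² + 4·12·21)) / (2·12) = (−9 + √1089) / 24 = (−9 + 33)/24 = 1.
ℓ''(λ) = −21/λ² − 12 < 0, confirming a maximum.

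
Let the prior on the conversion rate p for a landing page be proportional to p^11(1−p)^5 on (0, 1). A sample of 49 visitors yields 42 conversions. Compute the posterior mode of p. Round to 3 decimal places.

p̂_MAP = 0.815

The prior density ∝ p^11(1−p)^5 is the kernel of Beta(12, 6).
Data: 42 successes in 49 trials. The binomial likelihood contributes p^42(1−p)^7, so the posterior is Beta(12+42, 6+7) = Beta(54, 13).
For Beta(a, b) with a, b > 1 the mode is (a−1)/(a+b−2) = 53/65 ≈ 0.815.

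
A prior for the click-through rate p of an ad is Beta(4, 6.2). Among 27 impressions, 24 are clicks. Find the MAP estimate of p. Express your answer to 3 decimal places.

p̂_MAP = 0.767

Prior: Beta(4, 6.2).
Data: 24 successes in 27 trials. The binomial likelihood contributes p^24(1−p)^3, so the posterior is Beta(4+24, 6.2+3) = Beta(28, 9.2).
For Beta(a, b) with a, b > 1 the mode is (a−1)/(a+b−2) = 27/35.2 ≈ 0.767.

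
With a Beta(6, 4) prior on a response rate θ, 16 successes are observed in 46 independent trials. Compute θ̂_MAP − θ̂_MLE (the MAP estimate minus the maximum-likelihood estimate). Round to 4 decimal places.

MAP − MLE = 0.0411

Posterior is Beta(22, 34); MAP = (22−1)/(56−2) = 21/54 ≈ 0.38889.
MLE ignores the prior: θ̂_MLE = k/n = 16/46 ≈ 0.34783.
Difference = 21/54 − 16/46 = 17/414 ≈ 0.0411.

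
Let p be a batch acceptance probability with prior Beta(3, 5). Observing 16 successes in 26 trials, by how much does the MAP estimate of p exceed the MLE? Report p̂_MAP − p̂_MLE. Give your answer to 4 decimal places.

Posterior is Beta(19, 15); MAP = (19−1)/(34−2) = 18/32 ≈ 0.56250.
MLE ignores the prior: p̂_MLE = k/n = 16/26 ≈ 0.61538.
Difference = 18/32 − 16/26 = -11/208 ≈ -0.0529.

MAP − MLE = -0.0529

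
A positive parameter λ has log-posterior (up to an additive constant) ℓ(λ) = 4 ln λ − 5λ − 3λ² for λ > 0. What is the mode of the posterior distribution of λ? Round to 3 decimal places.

ℓ'(λ) = 4/λ − 5 − 6λ. Setting this to zero and multiplying by λ: 6λ² + 5λ − 4 = 0.
λ = (−5 + √(5² + 4·6·4)) / (2·6) = (−5 + √121) / 12 = (−5 + 11)/12 = 1/2.
ℓ''(λ) = −4/λ² − 6 < 0, confirming a maximum.

λ̂_MAP = 0.500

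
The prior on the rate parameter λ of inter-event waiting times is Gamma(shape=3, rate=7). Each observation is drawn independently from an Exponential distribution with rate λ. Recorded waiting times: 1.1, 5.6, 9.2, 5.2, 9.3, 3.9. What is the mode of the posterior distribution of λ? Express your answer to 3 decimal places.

λ̂_MAP = 0.194

The Exponential(rate=λ) likelihood is ∝ λ^n e^(−λΣtᵢ). Here n = 6 and Σtᵢ = 1.1 + 5.6 + 9.2 + 5.2 + 9.3 + 3.9 = 34.3.
Posterior ∝ λ^2e^(−7λ) · λ^6e^(−34.3λ) = λ^8e^(−41.3λ), i.e. Gamma(9, 41.3).
Mode = (a−1)/b = 8/41.3 ≈ 0.194.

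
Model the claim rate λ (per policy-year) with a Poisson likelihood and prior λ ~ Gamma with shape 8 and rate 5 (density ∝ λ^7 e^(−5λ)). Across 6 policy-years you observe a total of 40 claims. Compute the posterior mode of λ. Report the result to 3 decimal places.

λ̂_MAP = 4.273

Σxᵢ = 40, n = 6.
Posterior ∝ λ^7e^(−5λ) · λ^40e^(−6λ) = λ^47e^(−11λ), i.e. Gamma(shape=48, rate=11).
The mode of a Gamma(a, b) with a ≥ 1 (shape–rate) is (a−1)/b = 47/11 ≈ 4.273.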